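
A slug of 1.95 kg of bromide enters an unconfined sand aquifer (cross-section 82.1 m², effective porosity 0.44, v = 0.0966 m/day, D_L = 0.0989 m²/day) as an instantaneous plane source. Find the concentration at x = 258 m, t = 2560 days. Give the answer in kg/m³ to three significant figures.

0.000855 kg/m³

For an instantaneous plane source, C(x,t) = M/(n_e·A·√(4πDt)) · exp(−(x−vt)²/(4Dt)), with n_e·A the pore (flow) area.
Plume center vt = 0.0966 × 2560 = 247.296 m, so the well at 258 m is 10.704 m downgradient of the peak.
√(4πDt) = 56.41 m, giving peak height M/(n_e·A·√(4πDt)) = 1.95/(0.44 × 82.1 × 56.41) = 0.0009569 kg/m³.
(x−vt)²/(4Dt) = (10.704)²/(4 × 0.0989 × 2560) = 0.1131; exp(−0.1131) = 0.8931.
C = 0.0009569 × 0.8931 = 0.000855 kg/m³.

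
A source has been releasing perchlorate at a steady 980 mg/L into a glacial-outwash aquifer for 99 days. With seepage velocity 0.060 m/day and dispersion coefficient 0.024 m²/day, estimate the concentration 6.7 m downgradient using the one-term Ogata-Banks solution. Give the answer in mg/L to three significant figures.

For a continuous step input, C/C₀ ≈ ½·erfc((x−vt)/(2√(Dt))).
vt = 0.060 × 99 = 5.94 m and 2√(Dt) = 2√(0.024 × 99) = 3.083 m.
Argument (x−vt)/(2√(Dt)) = (6.7 − 5.94)/3.083 = 0.2465; ½·erfc(0.2465) = 0.3637.
C = 980 × 0.3637 = 356 mg/L.

356 mg/L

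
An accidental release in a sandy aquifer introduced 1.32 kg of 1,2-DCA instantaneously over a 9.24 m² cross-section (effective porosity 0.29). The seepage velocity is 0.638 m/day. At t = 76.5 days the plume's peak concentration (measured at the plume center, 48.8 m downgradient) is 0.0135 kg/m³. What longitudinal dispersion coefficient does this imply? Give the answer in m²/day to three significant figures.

1.39 m²/day

At the plume center C_max = M/(n_e·A·√(4πDt)), so D = M²/(4πt·(n_e·A·C_max)²).
n_e·A·C_max = 0.29 × 9.24 × 0.0135 = 0.03617 kg/m.
D = 1.32²/(4π × 76.5 × 0.03617²) = 1.39 m²/day.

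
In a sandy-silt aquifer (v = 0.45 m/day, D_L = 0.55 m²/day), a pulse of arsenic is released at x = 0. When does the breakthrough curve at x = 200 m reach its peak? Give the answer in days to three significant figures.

For the 1D instantaneous-source solution, setting ∂C/∂t = 0 at fixed x gives v²t² + 2Dt − x² = 0, so t = (√(D² + v²x²) − D)/v².
√(D² + v²x²) = √(0.55² + 0.45² × 200²) = 90.00; v² = 0.2025.
t = (90.00 − 0.55)/0.2025 = 442 days (vs. the pure-advection estimate x/v = 444 d).

442 days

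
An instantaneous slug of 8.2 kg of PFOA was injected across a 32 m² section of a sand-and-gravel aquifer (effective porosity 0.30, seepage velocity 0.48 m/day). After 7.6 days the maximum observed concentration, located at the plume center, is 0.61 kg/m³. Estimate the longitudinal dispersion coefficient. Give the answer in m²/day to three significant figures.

At the plume center C_max = M/(n_e·A·√(4πDt)), so D = M²/(4πt·(n_e·A·C_max)²).
n_e·A·C_max = 0.30 × 32 × 0.61 = 5.856 kg/m.
D = 8.2²/(4π × 7.6 × 5.856²) = 0.0205 m²/day.

0.0205 m²/day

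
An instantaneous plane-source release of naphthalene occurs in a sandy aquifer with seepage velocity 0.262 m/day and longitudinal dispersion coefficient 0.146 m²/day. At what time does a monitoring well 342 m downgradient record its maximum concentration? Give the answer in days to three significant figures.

For the 1D instantaneous-source solution, setting ∂C/∂t = 0 at fixed x gives v²t² + 2Dt − x² = 0, so t = (√(D² + v²x²) − D)/v².
√(D² + v²x²) = √(0.146² + 0.262² × 342²) = 89.60; v² = 0.068644.
t = (89.60 − 0.146)/0.068644 = 1300 days (vs. the pure-advection estimate x/v = 1310 d).

1300 days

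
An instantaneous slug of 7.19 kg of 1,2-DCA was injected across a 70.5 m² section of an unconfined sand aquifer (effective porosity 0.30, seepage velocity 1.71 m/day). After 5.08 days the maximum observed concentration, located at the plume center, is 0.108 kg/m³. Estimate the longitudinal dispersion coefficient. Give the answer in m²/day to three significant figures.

0.155 m²/day

At the plume center C_max = M/(n_e·A·√(4πDt)), so D = M²/(4πt·(n_e·A·C_max)²).
n_e·A·C_max = 0.30 × 70.5 × 0.108 = 2.284 kg/m.
D = 7.19²/(4π × 5.08 × 2.284²) = 0.155 m²/day.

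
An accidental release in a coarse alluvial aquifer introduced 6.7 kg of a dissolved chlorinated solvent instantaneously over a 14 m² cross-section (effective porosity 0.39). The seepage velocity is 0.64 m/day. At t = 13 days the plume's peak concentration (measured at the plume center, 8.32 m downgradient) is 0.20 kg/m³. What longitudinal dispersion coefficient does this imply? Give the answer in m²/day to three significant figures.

At the plume center C_max = M/(n_e·A·√(4πDt)), so D = M²/(4πt·(n_e·A·C_max)²).
n_e·A·C_max = 0.39 × 14 × 0.20 = 1.092 kg/m.
D = 6.7²/(4π × 13 × 1.092²) = 0.230 m²/day.

0.230 m²/day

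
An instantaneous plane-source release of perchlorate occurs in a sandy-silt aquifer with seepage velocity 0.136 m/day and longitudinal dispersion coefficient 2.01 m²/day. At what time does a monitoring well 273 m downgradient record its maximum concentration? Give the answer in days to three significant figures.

1900 days

For the 1D instantaneous-source solution, setting ∂C/∂t = 0 at fixed x gives v²t² + 2Dt − x² = 0, so t = (√(D² + v²x²) − D)/v².
√(D² + v²x²) = √(2.01² + 0.136² × 273²) = 37.18; v² = 0.018496.
t = (37.18 − 2.01)/0.018496 = 1900 days (vs. the pure-advection estimate x/v = 2010 d).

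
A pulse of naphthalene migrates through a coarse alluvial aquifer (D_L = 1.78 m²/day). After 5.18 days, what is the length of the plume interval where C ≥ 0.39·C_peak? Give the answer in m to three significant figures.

The plume is Gaussian with σ = √(2Dt) = √(2 × 1.78 × 5.18) = 4.294 m.
C/C_peak = exp(−Δx²/(2σ²)) = 0.39 ⇒ Δx = σ·√(−2 ln 0.39) = 4.294 × 1.372 = 5.891 m.
Width = 2Δx = 11.8 m.

11.8 m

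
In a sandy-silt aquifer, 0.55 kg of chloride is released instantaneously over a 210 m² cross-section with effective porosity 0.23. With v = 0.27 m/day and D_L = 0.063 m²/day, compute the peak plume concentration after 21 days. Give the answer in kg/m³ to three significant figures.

0.00279 kg/m³

The peak of an instantaneous 1D plume sits at x = vt; there the Gaussian factor is 1 and C_max = M/(n_e·A·√(4πDt)), where n_e·A is the pore area the mass is dissolved in.
√(4πDt) = √(4π × 0.063 × 21) = 4.077 m, so C_max = 0.55/(0.23 × 210 × 4.077) = 0.00279 kg/m³.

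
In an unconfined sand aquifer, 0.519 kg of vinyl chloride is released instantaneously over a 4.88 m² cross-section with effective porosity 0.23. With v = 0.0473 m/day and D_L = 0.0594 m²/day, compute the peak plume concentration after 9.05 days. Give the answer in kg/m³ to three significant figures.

0.178 kg/m³

The peak of an instantaneous 1D plume sits at x = vt; there the Gaussian factor is 1 and C_max = M/(n_e·A·√(4πDt)), where n_e·A is the pore area the mass is dissolved in.
√(4πDt) = √(4π × 0.0594 × 9.05) = 2.599 m, so C_max = 0.519/(0.23 × 4.88 × 2.599) = 0.178 kg/m³.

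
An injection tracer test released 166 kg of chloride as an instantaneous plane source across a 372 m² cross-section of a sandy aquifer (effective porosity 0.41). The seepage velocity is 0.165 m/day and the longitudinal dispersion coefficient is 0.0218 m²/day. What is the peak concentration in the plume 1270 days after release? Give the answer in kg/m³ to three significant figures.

0.0584 kg/m³

The peak of an instantaneous 1D plume sits at x = vt; there the Gaussian factor is 1 and C_max = M/(n_e·A·√(4πDt)), where n_e·A is the pore area the mass is dissolved in.
√(4πDt) = √(4π × 0.0218 × 1270) = 18.65 m, so C_max = 166/(0.41 × 372 × 18.65) = 0.0584 kg/m³.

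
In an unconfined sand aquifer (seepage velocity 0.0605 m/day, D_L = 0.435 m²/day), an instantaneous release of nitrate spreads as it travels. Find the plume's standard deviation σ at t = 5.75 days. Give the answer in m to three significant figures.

Dispersive spreading gives a Gaussian with σ² = 2Dt; advection only shifts the center.
σ = √(2 × 0.435 × 5.75) = 2.24 m.

2.24 m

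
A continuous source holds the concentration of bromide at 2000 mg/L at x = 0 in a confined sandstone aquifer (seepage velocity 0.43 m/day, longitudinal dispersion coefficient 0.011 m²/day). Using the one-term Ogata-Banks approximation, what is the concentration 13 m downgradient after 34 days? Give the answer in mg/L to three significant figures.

For a continuous step input, C/C₀ ≈ ½·erfc((x−vt)/(2√(Dt))).
vt = 0.43 × 34 = 14.62 m and 2√(Dt) = 2√(0.011 × 34) = 1.223 m.
Argument (x−vt)/(2√(Dt)) = (13 − 14.62)/1.223 = -1.325; ½·erfc(-1.325) = 0.9695.
C = 2000 × 0.9695 = 1940 mg/L.

1940 mg/L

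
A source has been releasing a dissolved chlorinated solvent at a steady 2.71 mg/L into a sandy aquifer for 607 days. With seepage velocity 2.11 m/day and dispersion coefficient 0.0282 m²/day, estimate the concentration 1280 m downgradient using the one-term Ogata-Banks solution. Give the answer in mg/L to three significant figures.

For a continuous step input, C/C₀ ≈ ½·erfc((x−vt)/(2√(Dt))).
vt = 2.11 × 607 = 1280.77 m and 2√(Dt) = 2√(0.0282 × 607) = 8.275 m.
Argument (x−vt)/(2√(Dt)) = (1280 − 1280.77)/8.275 = -0.09305; ½·erfc(-0.09305) = 0.5523.
C = 2.71 × 0.5523 = 1.50 mg/L.

1.50 mg/L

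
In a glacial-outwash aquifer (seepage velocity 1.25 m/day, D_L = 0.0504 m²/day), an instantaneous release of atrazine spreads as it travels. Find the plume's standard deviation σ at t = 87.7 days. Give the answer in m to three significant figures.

2.97 m

Dispersive spreading gives a Gaussian with σ² = 2Dt; advection only shifts the center.
σ = √(2 × 0.0504 × 87.7) = 2.97 m.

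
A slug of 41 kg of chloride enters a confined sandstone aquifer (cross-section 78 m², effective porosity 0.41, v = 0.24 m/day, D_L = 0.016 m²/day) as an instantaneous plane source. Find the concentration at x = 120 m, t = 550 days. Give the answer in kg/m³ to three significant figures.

For an instantaneous plane source, C(x,t) = M/(n_e·A·√(4πDt)) · exp(−(x−vt)²/(4Dt)), with n_e·A the pore (flow) area.
Plume center vt = 0.24 × 550 = 132 m, so the well at 120 m is 12 m upgradient of the peak.
√(4πDt) = 10.52 m, giving peak height M/(n_e·A·√(4πDt)) = 41/(0.41 × 78 × 10.52) = 0.1219 kg/m³.
(x−vt)²/(4Dt) = (-12)²/(4 × 0.016 × 550) = 4.091; exp(−4.091) = 0.01672.
C = 0.1219 × 0.01672 = 0.00204 kg/m³.

0.00204 kg/m³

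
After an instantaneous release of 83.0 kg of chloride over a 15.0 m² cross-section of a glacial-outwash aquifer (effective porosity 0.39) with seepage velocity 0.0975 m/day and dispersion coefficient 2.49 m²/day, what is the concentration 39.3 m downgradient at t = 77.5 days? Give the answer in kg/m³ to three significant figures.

0.0781 kg/m³

For an instantaneous plane source, C(x,t) = M/(n_e·A·√(4πDt)) · exp(−(x−vt)²/(4Dt)), with n_e·A the pore (flow) area.
Plume center vt = 0.0975 × 77.5 = 7.55625 m, so the well at 39.3 m is 31.74375 m downgradient of the peak.
√(4πDt) = 49.24 m, giving peak height M/(n_e·A·√(4πDt)) = 83.0/(0.39 × 15.0 × 49.24) = 0.2881 kg/m³.
(x−vt)²/(4Dt) = (31.74375)²/(4 × 2.49 × 77.5) = 1.305; exp(−1.305) = 0.2712.
C = 0.2881 × 0.2712 = 0.0781 kg/m³.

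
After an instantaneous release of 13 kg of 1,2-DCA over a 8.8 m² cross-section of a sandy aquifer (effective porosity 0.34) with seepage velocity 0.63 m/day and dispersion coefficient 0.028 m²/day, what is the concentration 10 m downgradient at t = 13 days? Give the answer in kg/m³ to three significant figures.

For an instantaneous plane source, C(x,t) = M/(n_e·A·√(4πDt)) · exp(−(x−vt)²/(4Dt)), with n_e·A the pore (flow) area.
Plume center vt = 0.63 × 13 = 8.19 m, so the well at 10 m is 1.81 m downgradient of the peak.
√(4πDt) = 2.139 m, giving peak height M/(n_e·A·√(4πDt)) = 13/(0.34 × 8.8 × 2.139) = 2.031 kg/m³.
(x−vt)²/(4Dt) = (1.81)²/(4 × 0.028 × 13) = 2.250; exp(−2.250) = 0.1054.
C = 2.031 × 0.1054 = 0.214 kg/m³.

0.214 kg/m³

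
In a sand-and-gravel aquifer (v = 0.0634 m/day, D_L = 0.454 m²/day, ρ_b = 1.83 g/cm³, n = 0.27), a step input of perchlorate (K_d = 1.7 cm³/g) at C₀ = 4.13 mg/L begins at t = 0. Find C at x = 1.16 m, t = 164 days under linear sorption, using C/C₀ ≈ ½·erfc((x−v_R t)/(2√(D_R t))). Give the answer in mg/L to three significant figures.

1.91 mg/L

Retardation factor R = 1 + ρ_b·K_d/n = 1 + 1.83 × 1.7/0.27 = 12.52.
Sorption retards both mechanisms: v_R = v/R = 0.005064 m/day, D_R = D/R = 0.03626 m²/day.
v_R·t = 0.005064 × 164 = 0.830496 m; 2√(D_R t) = 4.877 m; argument = (1.16 − 0.830496)/4.877 = 0.06756.
C = C₀ × ½·erfc(0.06756) = 4.13 × 0.4619 = 1.91 mg/L.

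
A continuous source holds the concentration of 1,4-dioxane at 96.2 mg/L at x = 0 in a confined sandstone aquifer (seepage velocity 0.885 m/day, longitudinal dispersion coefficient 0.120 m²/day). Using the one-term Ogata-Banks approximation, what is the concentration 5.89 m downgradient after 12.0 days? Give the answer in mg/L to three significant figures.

95.9 mg/L

For a continuous step input, C/C₀ ≈ ½·erfc((x−vt)/(2√(Dt))).
vt = 0.885 × 12.0 = 10.62 m and 2√(Dt) = 2√(0.120 × 12.0) = 2.400 m.
Argument (x−vt)/(2√(Dt)) = (5.89 − 10.62)/2.400 = -1.971; ½·erfc(-1.971) = 0.9973.
C = 96.2 × 0.9973 = 95.9 mg/L.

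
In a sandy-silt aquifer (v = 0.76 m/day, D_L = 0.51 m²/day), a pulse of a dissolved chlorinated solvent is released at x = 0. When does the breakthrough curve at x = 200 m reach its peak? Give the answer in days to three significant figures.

For the 1D instantaneous-source solution, setting ∂C/∂t = 0 at fixed x gives v²t² + 2Dt − x² = 0, so t = (√(D² + v²x²) − D)/v².
√(D² + v²x²) = √(0.51² + 0.76² × 200²) = 152.0; v² = 0.5776.
t = (152.0 − 0.51)/0.5776 = 262 days (vs. the pure-advection estimate x/v = 263 d).

262 days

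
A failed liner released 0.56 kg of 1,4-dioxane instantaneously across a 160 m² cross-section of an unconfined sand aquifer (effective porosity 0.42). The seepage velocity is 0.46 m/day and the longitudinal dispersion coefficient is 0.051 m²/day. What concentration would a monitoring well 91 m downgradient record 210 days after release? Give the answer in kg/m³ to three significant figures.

0.000345 kg/m³

For an instantaneous plane source, C(x,t) = M/(n_e·A·√(4πDt)) · exp(−(x−vt)²/(4Dt)), with n_e·A the pore (flow) area.
Plume center vt = 0.46 × 210 = 96.6 m, so the well at 91 m is 5.6 m upgradient of the peak.
√(4πDt) = 11.60 m, giving peak height M/(n_e·A·√(4πDt)) = 0.56/(0.42 × 160 × 11.60) = 0.0007184 kg/m³.
(x−vt)²/(4Dt) = (-5.6)²/(4 × 0.051 × 210) = 0.7320; exp(−0.7320) = 0.4809.
C = 0.0007184 × 0.4809 = 0.000345 kg/m³.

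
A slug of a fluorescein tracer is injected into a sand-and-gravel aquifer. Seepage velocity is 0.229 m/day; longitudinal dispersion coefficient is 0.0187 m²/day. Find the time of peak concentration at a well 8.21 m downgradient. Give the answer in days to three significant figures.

35.5 days

For the 1D instantaneous-source solution, setting ∂C/∂t = 0 at fixed x gives v²t² + 2Dt − x² = 0, so t = (√(D² + v²x²) − D)/v².
√(D² + v²x²) = √(0.0187² + 0.229² × 8.21²) = 1.880; v² = 0.052441.
t = (1.880 − 0.0187)/0.052441 = 35.5 days (vs. the pure-advection estimate x/v = 35.9 d).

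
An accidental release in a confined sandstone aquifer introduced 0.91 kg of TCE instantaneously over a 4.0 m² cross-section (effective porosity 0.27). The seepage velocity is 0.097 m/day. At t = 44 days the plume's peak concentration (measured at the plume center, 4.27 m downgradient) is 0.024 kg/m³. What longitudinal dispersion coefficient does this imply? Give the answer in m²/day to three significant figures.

At the plume center C_max = M/(n_e·A·√(4πDt)), so D = M²/(4πt·(n_e·A·C_max)²).
n_e·A·C_max = 0.27 × 4.0 × 0.024 = 0.02592 kg/m.
D = 0.91²/(4π × 44 × 0.02592²) = 2.23 m²/day.

2.23 m²/day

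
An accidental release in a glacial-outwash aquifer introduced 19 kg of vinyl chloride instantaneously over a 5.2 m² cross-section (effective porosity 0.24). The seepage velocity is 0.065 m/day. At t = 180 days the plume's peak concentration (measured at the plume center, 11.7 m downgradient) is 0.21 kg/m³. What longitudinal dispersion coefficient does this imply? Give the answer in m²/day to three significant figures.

At the plume center C_max = M/(n_e·A·√(4πDt)), so D = M²/(4πt·(n_e·A·C_max)²).
n_e·A·C_max = 0.24 × 5.2 × 0.21 = 0.2621 kg/m.
D = 19²/(4π × 180 × 0.2621²) = 2.32 m²/day.

2.32 m²/day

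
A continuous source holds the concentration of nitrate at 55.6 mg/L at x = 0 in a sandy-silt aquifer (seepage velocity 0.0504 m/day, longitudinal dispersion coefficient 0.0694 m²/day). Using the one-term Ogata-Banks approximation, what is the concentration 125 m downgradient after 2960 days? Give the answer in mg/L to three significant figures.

For a continuous step input, C/C₀ ≈ ½·erfc((x−vt)/(2√(Dt))).
vt = 0.0504 × 2960 = 149.184 m and 2√(Dt) = 2√(0.0694 × 2960) = 28.67 m.
Argument (x−vt)/(2√(Dt)) = (125 − 149.184)/28.67 = -0.8435; ½·erfc(-0.8435) = 0.8835.
C = 55.6 × 0.8835 = 49.1 mg/L.

49.1 mg/L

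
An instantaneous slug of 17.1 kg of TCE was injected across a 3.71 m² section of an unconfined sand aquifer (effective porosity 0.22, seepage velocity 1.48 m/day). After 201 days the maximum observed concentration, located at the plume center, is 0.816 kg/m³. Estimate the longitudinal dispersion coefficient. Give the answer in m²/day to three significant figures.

At the plume center C_max = M/(n_e·A·√(4πDt)), so D = M²/(4πt·(n_e·A·C_max)²).
n_e·A·C_max = 0.22 × 3.71 × 0.816 = 0.6660 kg/m.
D = 17.1²/(4π × 201 × 0.6660²) = 0.261 m²/day.

0.261 m²/day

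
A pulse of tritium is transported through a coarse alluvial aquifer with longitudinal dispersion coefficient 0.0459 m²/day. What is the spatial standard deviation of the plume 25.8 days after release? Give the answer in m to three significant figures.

1.54 m

Dispersive spreading gives a Gaussian with σ² = 2Dt; advection only shifts the center.
σ = √(2 × 0.0459 × 25.8) = 1.54 m.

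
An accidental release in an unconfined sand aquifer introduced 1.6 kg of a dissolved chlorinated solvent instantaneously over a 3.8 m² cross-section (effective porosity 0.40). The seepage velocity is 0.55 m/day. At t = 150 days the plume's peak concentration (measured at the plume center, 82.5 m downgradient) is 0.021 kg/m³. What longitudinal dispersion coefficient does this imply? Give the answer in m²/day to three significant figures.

At the plume center C_max = M/(n_e·A·√(4πDt)), so D = M²/(4πt·(n_e·A·C_max)²).
n_e·A·C_max = 0.40 × 3.8 × 0.021 = 0.03192 kg/m.
D = 1.6²/(4π × 150 × 0.03192²) = 1.33 m²/day.

1.33 m²/day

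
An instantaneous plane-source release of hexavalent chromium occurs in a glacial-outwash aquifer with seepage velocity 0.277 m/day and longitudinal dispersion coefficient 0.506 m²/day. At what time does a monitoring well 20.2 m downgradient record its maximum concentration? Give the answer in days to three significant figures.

For the 1D instantaneous-source solution, setting ∂C/∂t = 0 at fixed x gives v²t² + 2Dt − x² = 0, so t = (√(D² + v²x²) − D)/v².
√(D² + v²x²) = √(0.506² + 0.277² × 20.2²) = 5.618; v² = 0.076729.
t = (5.618 − 0.506)/0.076729 = 66.6 days (vs. the pure-advection estimate x/v = 72.9 d).

66.6 days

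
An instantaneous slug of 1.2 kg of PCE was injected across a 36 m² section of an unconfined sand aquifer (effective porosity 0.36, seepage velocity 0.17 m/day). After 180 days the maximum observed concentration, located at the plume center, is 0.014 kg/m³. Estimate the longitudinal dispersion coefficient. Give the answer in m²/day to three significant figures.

At the plume center C_max = M/(n_e·A·√(4πDt)), so D = M²/(4πt·(n_e·A·C_max)²).
n_e·A·C_max = 0.36 × 36 × 0.014 = 0.1814 kg/m.
D = 1.2²/(4π × 180 × 0.1814²) = 0.0193 m²/day.

0.0193 m²/day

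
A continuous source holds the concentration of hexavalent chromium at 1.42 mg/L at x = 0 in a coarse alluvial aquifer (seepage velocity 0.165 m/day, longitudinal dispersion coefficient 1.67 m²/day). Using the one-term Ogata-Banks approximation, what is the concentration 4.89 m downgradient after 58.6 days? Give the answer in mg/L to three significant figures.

For a continuous step input, C/C₀ ≈ ½·erfc((x−vt)/(2√(Dt))).
vt = 0.165 × 58.6 = 9.669 m and 2√(Dt) = 2√(1.67 × 58.6) = 19.79 m.
Argument (x−vt)/(2√(Dt)) = (4.89 − 9.669)/19.79 = -0.2415; ½·erfc(-0.2415) = 0.6336.
C = 1.42 × 0.6336 = 0.900 mg/L.

0.900 mg/L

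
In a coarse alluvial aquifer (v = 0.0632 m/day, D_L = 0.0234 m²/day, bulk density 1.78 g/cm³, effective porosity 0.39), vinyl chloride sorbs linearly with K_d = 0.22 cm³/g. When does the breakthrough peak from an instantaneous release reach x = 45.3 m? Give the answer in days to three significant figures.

1420 days

Retardation factor R = 1 + ρ_b·K_d/n = 1 + 1.78 × 0.22/0.39 = 2.004.
Sorption retards both mechanisms: v_R = v/R = 0.03154 m/day, D_R = D/R = 0.01168 m²/day.
Peak time from v_R²t² + 2D_R t − x² = 0: t = (√(D_R² + v_R²x²) − D_R)/v_R².
√(D_R² + v_R²x²) = √(0.01168² + 0.03154² × 45.3²) = 1.429; v_R² = 0.0009948.
t = (1.429 − 0.01168)/0.0009948 = 1420 days.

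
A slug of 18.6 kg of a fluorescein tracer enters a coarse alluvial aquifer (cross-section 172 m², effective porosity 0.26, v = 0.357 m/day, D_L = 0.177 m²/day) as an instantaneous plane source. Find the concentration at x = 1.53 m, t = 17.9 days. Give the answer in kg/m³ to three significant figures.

0.0102 kg/m³

For an instantaneous plane source, C(x,t) = M/(n_e·A·√(4πDt)) · exp(−(x−vt)²/(4Dt)), with n_e·A the pore (flow) area.
Plume center vt = 0.357 × 17.9 = 6.3903 m, so the well at 1.53 m is 4.8603 m upgradient of the peak.
√(4πDt) = 6.310 m, giving peak height M/(n_e·A·√(4πDt)) = 18.6/(0.26 × 172 × 6.310) = 0.06591 kg/m³.
(x−vt)²/(4Dt) = (-4.8603)²/(4 × 0.177 × 17.9) = 1.864; exp(−1.864) = 0.1551.
C = 0.06591 × 0.1551 = 0.0102 kg/m³.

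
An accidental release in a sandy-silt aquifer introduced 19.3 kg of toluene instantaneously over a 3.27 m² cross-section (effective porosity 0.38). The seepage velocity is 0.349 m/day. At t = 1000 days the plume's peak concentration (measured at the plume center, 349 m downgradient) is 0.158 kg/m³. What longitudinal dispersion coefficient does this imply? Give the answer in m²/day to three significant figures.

0.769 m²/day

At the plume center C_max = M/(n_e·A·√(4πDt)), so D = M²/(4πt·(n_e·A·C_max)²).
n_e·A·C_max = 0.38 × 3.27 × 0.158 = 0.1963 kg/m.
D = 19.3²/(4π × 1000 × 0.1963²) = 0.769 m²/day.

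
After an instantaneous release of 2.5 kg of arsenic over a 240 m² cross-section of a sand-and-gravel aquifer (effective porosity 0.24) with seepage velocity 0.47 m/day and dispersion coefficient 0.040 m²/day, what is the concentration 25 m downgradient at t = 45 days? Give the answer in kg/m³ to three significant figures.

For an instantaneous plane source, C(x,t) = M/(n_e·A·√(4πDt)) · exp(−(x−vt)²/(4Dt)), with n_e·A the pore (flow) area.
Plume center vt = 0.47 × 45 = 21.15 m, so the well at 25 m is 3.85 m downgradient of the peak.
√(4πDt) = 4.756 m, giving peak height M/(n_e·A·√(4πDt)) = 2.5/(0.24 × 240 × 4.756) = 0.009126 kg/m³.
(x−vt)²/(4Dt) = (3.85)²/(4 × 0.040 × 45) = 2.059; exp(−2.059) = 0.1276.
C = 0.009126 × 0.1276 = 0.00116 kg/m³.

0.00116 kg/m³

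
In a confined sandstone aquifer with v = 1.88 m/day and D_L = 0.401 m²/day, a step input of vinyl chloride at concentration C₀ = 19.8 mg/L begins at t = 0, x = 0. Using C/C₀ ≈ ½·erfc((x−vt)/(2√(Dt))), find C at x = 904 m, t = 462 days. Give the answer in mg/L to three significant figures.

For a continuous step input, C/C₀ ≈ ½·erfc((x−vt)/(2√(Dt))).
vt = 1.88 × 462 = 868.56 m and 2√(Dt) = 2√(0.401 × 462) = 27.22 m.
Argument (x−vt)/(2√(Dt)) = (904 − 868.56)/27.22 = 1.302; ½·erfc(1.302) = 0.03279.
C = 19.8 × 0.03279 = 0.649 mg/L.

0.649 mg/L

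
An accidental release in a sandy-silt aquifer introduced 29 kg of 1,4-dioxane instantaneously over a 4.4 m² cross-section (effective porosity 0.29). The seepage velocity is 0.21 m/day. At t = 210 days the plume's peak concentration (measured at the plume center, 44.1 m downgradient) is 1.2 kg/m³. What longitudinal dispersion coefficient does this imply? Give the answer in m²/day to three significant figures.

0.136 m²/day

At the plume center C_max = M/(n_e·A·√(4πDt)), so D = M²/(4πt·(n_e·A·C_max)²).
n_e·A·C_max = 0.29 × 4.4 × 1.2 = 1.531 kg/m.
D = 29²/(4π × 210 × 1.531²) = 0.136 m²/day.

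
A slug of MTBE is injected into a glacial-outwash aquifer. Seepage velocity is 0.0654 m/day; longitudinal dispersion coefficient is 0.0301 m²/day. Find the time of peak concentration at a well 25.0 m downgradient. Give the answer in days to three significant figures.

For the 1D instantaneous-source solution, setting ∂C/∂t = 0 at fixed x gives v²t² + 2Dt − x² = 0, so t = (√(D² + v²x²) − D)/v².
√(D² + v²x²) = √(0.0301² + 0.0654² × 25.0²) = 1.635; v² = 0.00427716.
t = (1.635 − 0.0301)/0.00427716 = 375 days (vs. the pure-advection estimate x/v = 382 d).

375 days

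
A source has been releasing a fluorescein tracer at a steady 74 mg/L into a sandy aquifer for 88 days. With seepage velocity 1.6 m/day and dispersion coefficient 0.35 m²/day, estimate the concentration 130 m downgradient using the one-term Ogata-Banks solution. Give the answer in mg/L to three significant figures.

For a continuous step input, C/C₀ ≈ ½·erfc((x−vt)/(2√(Dt))).
vt = 1.6 × 88 = 140.8 m and 2√(Dt) = 2√(0.35 × 88) = 11.10 m.
Argument (x−vt)/(2√(Dt)) = (130 − 140.8)/11.10 = -0.9730; ½·erfc(-0.9730) = 0.9156.
C = 74 × 0.9156 = 67.8 mg/L.

67.8 mg/L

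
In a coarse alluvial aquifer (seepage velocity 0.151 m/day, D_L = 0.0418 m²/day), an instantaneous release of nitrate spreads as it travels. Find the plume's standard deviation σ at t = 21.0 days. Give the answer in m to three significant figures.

1.32 m

Dispersive spreading gives a Gaussian with σ² = 2Dt; advection only shifts the center.
σ = √(2 × 0.0418 × 21.0) = 1.32 m.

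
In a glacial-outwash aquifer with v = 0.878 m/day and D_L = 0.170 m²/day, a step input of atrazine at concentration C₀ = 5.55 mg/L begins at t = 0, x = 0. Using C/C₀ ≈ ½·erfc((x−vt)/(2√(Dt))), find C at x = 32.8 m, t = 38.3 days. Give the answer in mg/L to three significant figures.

For a continuous step input, C/C₀ ≈ ½·erfc((x−vt)/(2√(Dt))).
vt = 0.878 × 38.3 = 33.6274 m and 2√(Dt) = 2√(0.170 × 38.3) = 5.103 m.
Argument (x−vt)/(2√(Dt)) = (32.8 − 33.6274)/5.103 = -0.1621; ½·erfc(-0.1621) = 0.5907.
C = 5.55 × 0.5907 = 3.28 mg/L.

3.28 mg/L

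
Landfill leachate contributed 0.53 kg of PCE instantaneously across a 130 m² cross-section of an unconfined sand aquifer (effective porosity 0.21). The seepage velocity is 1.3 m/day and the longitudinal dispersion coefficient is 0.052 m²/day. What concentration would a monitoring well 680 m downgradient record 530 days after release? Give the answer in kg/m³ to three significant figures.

For an instantaneous plane source, C(x,t) = M/(n_e·A·√(4πDt)) · exp(−(x−vt)²/(4Dt)), with n_e·A the pore (flow) area.
Plume center vt = 1.3 × 530 = 689 m, so the well at 680 m is 9 m upgradient of the peak.
√(4πDt) = 18.61 m, giving peak height M/(n_e·A·√(4πDt)) = 0.53/(0.21 × 130 × 18.61) = 0.001043 kg/m³.
(x−vt)²/(4Dt) = (-9)²/(4 × 0.052 × 530) = 0.7348; exp(−0.7348) = 0.4796.
C = 0.001043 × 0.4796 = 0.000500 kg/m³.

0.000500 kg/m³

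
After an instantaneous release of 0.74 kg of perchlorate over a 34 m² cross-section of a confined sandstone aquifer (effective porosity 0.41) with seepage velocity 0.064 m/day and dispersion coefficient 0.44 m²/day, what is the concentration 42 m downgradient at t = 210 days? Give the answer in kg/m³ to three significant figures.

0.000171 kg/m³

For an instantaneous plane source, C(x,t) = M/(n_e·A·√(4πDt)) · exp(−(x−vt)²/(4Dt)), with n_e·A the pore (flow) area.
Plume center vt = 0.064 × 210 = 13.44 m, so the well at 42 m is 28.56 m downgradient of the peak.
√(4πDt) = 34.08 m, giving peak height M/(n_e·A·√(4πDt)) = 0.74/(0.41 × 34 × 34.08) = 0.001558 kg/m³.
(x−vt)²/(4Dt) = (28.56)²/(4 × 0.44 × 210) = 2.207; exp(−2.207) = 0.1100.
C = 0.001558 × 0.1100 = 0.000171 kg/m³.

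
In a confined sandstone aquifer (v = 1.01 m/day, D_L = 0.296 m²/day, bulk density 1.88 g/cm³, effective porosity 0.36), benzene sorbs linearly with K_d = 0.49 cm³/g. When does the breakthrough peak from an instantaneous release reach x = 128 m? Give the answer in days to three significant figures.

450 days

Retardation factor R = 1 + ρ_b·K_d/n = 1 + 1.88 × 0.49/0.36 = 3.559.
Sorption retards both mechanisms: v_R = v/R = 0.2838 m/day, D_R = D/R = 0.08317 m²/day.
Peak time from v_R²t² + 2D_R t − x² = 0: t = (√(D_R² + v_R²x²) − D_R)/v_R².
√(D_R² + v_R²x²) = √(0.08317² + 0.2838² × 128²) = 36.33; v_R² = 0.08054.
t = (36.33 − 0.08317)/0.08054 = 450 days.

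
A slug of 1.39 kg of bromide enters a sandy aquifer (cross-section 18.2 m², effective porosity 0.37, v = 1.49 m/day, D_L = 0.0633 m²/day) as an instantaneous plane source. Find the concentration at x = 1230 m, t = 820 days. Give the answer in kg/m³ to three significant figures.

0.00585 kg/m³

For an instantaneous plane source, C(x,t) = M/(n_e·A·√(4πDt)) · exp(−(x−vt)²/(4Dt)), with n_e·A the pore (flow) area.
Plume center vt = 1.49 × 820 = 1221.8 m, so the well at 1230 m is 8.2 m downgradient of the peak.
√(4πDt) = 25.54 m, giving peak height M/(n_e·A·√(4πDt)) = 1.39/(0.37 × 18.2 × 25.54) = 0.008082 kg/m³.
(x−vt)²/(4Dt) = (8.2)²/(4 × 0.0633 × 820) = 0.3239; exp(−0.3239) = 0.7233.
C = 0.008082 × 0.7233 = 0.00585 kg/m³.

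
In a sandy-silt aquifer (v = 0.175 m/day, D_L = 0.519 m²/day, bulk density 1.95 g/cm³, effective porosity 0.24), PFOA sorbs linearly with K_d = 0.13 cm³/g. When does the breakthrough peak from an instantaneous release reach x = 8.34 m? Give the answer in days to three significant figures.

69.2 days

Retardation factor R = 1 + ρ_b·K_d/n = 1 + 1.95 × 0.13/0.24 = 2.056.
Sorption retards both mechanisms: v_R = v/R = 0.08512 m/day, D_R = D/R = 0.2524 m²/day.
Peak time from v_R²t² + 2D_R t − x² = 0: t = (√(D_R² + v_R²x²) − D_R)/v_R².
√(D_R² + v_R²x²) = √(0.2524² + 0.08512² × 8.34²) = 0.7534; v_R² = 0.007245.
t = (0.7534 − 0.2524)/0.007245 = 69.2 days.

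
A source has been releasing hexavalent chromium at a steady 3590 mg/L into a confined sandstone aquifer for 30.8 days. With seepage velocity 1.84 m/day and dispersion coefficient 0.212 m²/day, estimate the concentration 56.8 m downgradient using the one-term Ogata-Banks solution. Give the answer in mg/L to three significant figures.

For a continuous step input, C/C₀ ≈ ½·erfc((x−vt)/(2√(Dt))).
vt = 1.84 × 30.8 = 56.672 m and 2√(Dt) = 2√(0.212 × 30.8) = 5.111 m.
Argument (x−vt)/(2√(Dt)) = (56.8 − 56.672)/5.111 = 0.02504; ½·erfc(0.02504) = 0.4859.
C = 3590 × 0.4859 = 1740 mg/L.

1740 mg/L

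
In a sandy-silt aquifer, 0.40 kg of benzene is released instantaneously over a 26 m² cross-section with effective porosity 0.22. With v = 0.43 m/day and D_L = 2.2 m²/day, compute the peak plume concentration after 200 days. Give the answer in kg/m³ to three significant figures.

0.000940 kg/m³

The peak of an instantaneous 1D plume sits at x = vt; there the Gaussian factor is 1 and C_max = M/(n_e·A·√(4πDt)), where n_e·A is the pore area the mass is dissolved in.
√(4πDt) = √(4π × 2.2 × 200) = 74.36 m, so C_max = 0.40/(0.22 × 26 × 74.36) = 0.000940 kg/m³.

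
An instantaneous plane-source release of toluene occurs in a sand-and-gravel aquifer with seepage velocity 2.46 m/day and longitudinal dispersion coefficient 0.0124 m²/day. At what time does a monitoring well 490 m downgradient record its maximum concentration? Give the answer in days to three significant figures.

199 days

For the 1D instantaneous-source solution, setting ∂C/∂t = 0 at fixed x gives v²t² + 2Dt − x² = 0, so t = (√(D² + v²x²) − D)/v².
√(D² + v²x²) = √(0.0124² + 2.46² × 490²) = 1205; v² = 6.0516.
t = (1205 − 0.0124)/6.0516 = 199 days (vs. the pure-advection estimate x/v = 199 d).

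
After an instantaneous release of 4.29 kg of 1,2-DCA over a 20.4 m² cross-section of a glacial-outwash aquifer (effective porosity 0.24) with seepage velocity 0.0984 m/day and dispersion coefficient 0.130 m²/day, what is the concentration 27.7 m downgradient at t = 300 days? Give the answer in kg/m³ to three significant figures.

For an instantaneous plane source, C(x,t) = M/(n_e·A·√(4πDt)) · exp(−(x−vt)²/(4Dt)), with n_e·A the pore (flow) area.
Plume center vt = 0.0984 × 300 = 29.52 m, so the well at 27.7 m is 1.82 m upgradient of the peak.
√(4πDt) = 22.14 m, giving peak height M/(n_e·A·√(4πDt)) = 4.29/(0.24 × 20.4 × 22.14) = 0.03958 kg/m³.
(x−vt)²/(4Dt) = (-1.82)²/(4 × 0.130 × 300) = 0.02123; exp(−0.02123) = 0.9790.
C = 0.03958 × 0.9790 = 0.0387 kg/m³.

0.0387 kg/m³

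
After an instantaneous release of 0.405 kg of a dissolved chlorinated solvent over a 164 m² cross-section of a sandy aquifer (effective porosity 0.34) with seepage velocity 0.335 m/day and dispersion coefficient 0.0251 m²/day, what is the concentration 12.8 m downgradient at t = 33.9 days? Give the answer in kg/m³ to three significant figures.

0.00120 kg/m³

For an instantaneous plane source, C(x,t) = M/(n_e·A·√(4πDt)) · exp(−(x−vt)²/(4Dt)), with n_e·A the pore (flow) area.
Plume center vt = 0.335 × 33.9 = 11.3565 m, so the well at 12.8 m is 1.4435 m downgradient of the peak.
√(4πDt) = 3.270 m, giving peak height M/(n_e·A·√(4πDt)) = 0.405/(0.34 × 164 × 3.270) = 0.002221 kg/m³.
(x−vt)²/(4Dt) = (1.4435)²/(4 × 0.0251 × 33.9) = 0.6122; exp(−0.6122) = 0.5422.
C = 0.002221 × 0.5422 = 0.00120 kg/m³.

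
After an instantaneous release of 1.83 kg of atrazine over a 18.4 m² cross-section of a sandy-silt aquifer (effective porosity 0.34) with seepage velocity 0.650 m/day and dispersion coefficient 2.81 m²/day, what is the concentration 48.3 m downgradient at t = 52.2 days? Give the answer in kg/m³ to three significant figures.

0.00479 kg/m³

For an instantaneous plane source, C(x,t) = M/(n_e·A·√(4πDt)) · exp(−(x−vt)²/(4Dt)), with n_e·A the pore (flow) area.
Plume center vt = 0.650 × 52.2 = 33.93 m, so the well at 48.3 m is 14.37 m downgradient of the peak.
√(4πDt) = 42.93 m, giving peak height M/(n_e·A·√(4πDt)) = 1.83/(0.34 × 18.4 × 42.93) = 0.006814 kg/m³.
(x−vt)²/(4Dt) = (14.37)²/(4 × 2.81 × 52.2) = 0.3519; exp(−0.3519) = 0.7034.
C = 0.006814 × 0.7034 = 0.00479 kg/m³.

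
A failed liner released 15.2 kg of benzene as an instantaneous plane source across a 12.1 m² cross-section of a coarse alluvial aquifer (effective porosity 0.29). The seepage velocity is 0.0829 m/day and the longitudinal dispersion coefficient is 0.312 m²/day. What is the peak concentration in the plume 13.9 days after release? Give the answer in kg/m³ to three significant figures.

0.587 kg/m³

The peak of an instantaneous 1D plume sits at x = vt; there the Gaussian factor is 1 and C_max = M/(n_e·A·√(4πDt)), where n_e·A is the pore area the mass is dissolved in.
√(4πDt) = √(4π × 0.312 × 13.9) = 7.382 m, so C_max = 15.2/(0.29 × 12.1 × 7.382) = 0.587 kg/m³.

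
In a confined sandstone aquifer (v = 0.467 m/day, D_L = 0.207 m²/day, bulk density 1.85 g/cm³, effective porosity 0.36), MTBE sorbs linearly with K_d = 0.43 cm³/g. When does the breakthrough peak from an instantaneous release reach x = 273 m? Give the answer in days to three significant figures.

Retardation factor R = 1 + ρ_b·K_d/n = 1 + 1.85 × 0.43/0.36 = 3.210.
Sorption retards both mechanisms: v_R = v/R = 0.1455 m/day, D_R = D/R = 0.06449 m²/day.
Peak time from v_R²t² + 2D_R t − x² = 0: t = (√(D_R² + v_R²x²) − D_R)/v_R².
√(D_R² + v_R²x²) = √(0.06449² + 0.1455² × 273²) = 39.72; v_R² = 0.02117.
t = (39.72 − 0.06449)/0.02117 = 1870 days.

1870 days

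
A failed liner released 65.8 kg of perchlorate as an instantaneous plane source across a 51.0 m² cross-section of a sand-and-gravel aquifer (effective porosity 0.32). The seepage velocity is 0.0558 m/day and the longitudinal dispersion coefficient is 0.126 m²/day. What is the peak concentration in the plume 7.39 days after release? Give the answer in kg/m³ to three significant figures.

The peak of an instantaneous 1D plume sits at x = vt; there the Gaussian factor is 1 and C_max = M/(n_e·A·√(4πDt)), where n_e·A is the pore area the mass is dissolved in.
√(4πDt) = √(4π × 0.126 × 7.39) = 3.421 m, so C_max = 65.8/(0.32 × 51.0 × 3.421) = 1.18 kg/m³.

1.18 kg/m³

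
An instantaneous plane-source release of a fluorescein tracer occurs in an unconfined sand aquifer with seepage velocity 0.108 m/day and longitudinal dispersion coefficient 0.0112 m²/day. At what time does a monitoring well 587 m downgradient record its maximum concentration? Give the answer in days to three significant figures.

5430 days

For the 1D instantaneous-source solution, setting ∂C/∂t = 0 at fixed x gives v²t² + 2Dt − x² = 0, so t = (√(D² + v²x²) − D)/v².
√(D² + v²x²) = √(0.0112² + 0.108² × 587²) = 63.40; v² = 0.011664.
t = (63.40 − 0.0112)/0.011664 = 5430 days (vs. the pure-advection estimate x/v = 5440 d).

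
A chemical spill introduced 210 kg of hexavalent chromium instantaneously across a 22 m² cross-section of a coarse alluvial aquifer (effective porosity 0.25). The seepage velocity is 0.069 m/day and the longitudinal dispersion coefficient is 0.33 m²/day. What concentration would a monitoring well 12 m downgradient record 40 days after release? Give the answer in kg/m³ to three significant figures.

For an instantaneous plane source, C(x,t) = M/(n_e·A·√(4πDt)) · exp(−(x−vt)²/(4Dt)), with n_e·A the pore (flow) area.
Plume center vt = 0.069 × 40 = 2.76 m, so the well at 12 m is 9.24 m downgradient of the peak.
√(4πDt) = 12.88 m, giving peak height M/(n_e·A·√(4πDt)) = 210/(0.25 × 22 × 12.88) = 2.964 kg/m³.
(x−vt)²/(4Dt) = (9.24)²/(4 × 0.33 × 40) = 1.617; exp(−1.617) = 0.1985.
C = 2.964 × 0.1985 = 0.588 kg/m³.

0.588 kg/m³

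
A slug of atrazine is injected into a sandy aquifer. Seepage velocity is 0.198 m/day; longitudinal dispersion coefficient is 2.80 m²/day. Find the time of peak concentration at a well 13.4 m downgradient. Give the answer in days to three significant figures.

27.0 days

For the 1D instantaneous-source solution, setting ∂C/∂t = 0 at fixed x gives v²t² + 2Dt − x² = 0, so t = (√(D² + v²x²) − D)/v².
√(D² + v²x²) = √(2.80² + 0.198² × 13.4²) = 3.857; v² = 0.039204.
t = (3.857 − 2.80)/0.039204 = 27.0 days (vs. the pure-advection estimate x/v = 67.7 d).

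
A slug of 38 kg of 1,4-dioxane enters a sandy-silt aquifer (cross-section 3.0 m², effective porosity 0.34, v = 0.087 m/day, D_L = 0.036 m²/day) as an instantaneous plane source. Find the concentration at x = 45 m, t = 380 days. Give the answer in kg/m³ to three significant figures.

For an instantaneous plane source, C(x,t) = M/(n_e·A·√(4πDt)) · exp(−(x−vt)²/(4Dt)), with n_e·A the pore (flow) area.
Plume center vt = 0.087 × 380 = 33.06 m, so the well at 45 m is 11.94 m downgradient of the peak.
√(4πDt) = 13.11 m, giving peak height M/(n_e·A·√(4πDt)) = 38/(0.34 × 3.0 × 13.11) = 2.842 kg/m³.
(x−vt)²/(4Dt) = (11.94)²/(4 × 0.036 × 380) = 2.605; exp(−2.605) = 0.07390.
C = 2.842 × 0.07390 = 0.210 kg/m³.

0.210 kg/m³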